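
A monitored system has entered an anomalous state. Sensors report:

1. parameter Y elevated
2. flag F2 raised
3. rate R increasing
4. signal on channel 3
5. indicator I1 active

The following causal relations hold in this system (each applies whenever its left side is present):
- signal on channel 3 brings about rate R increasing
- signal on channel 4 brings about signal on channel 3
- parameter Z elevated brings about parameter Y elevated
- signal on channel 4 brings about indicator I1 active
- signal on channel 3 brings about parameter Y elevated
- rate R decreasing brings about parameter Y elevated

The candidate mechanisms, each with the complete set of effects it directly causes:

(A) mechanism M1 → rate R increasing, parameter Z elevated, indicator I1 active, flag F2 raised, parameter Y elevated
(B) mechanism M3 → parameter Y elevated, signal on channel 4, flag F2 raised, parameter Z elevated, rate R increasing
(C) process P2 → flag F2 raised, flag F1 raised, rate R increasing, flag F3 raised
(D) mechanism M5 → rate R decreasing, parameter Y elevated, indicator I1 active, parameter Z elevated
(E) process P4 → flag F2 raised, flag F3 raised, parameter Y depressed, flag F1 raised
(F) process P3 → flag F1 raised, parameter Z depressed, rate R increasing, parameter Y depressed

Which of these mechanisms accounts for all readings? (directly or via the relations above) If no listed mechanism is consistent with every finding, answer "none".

Checking each candidate against the observations:
(A) mechanism M1 — does not account for signal on channel 3
(B) mechanism M3 — accounts for every observation (signal on channel 3 via signal on channel 4 → signal on channel 3)
(C) process P2 — does not account for parameter Y elevated, signal on channel 3, indicator I1 active
(D) mechanism M5 — parameter Y elevated match; flag F2 raised miss; rate R increasing miss; signal on channel 3 miss; indicator I1 active match
(E) process P4 — fails on parameter Y elevated, rate R increasing, signal on channel 3, indicator I1 active (predicts parameter Y depressed, not parameter Y elevated)
(F) process P3 — parameter Y elevated miss; flag F2 raised miss; rate R increasing match; signal on channel 3 miss; indicator I1 active miss
(B) is the only candidate with no mismatches.

B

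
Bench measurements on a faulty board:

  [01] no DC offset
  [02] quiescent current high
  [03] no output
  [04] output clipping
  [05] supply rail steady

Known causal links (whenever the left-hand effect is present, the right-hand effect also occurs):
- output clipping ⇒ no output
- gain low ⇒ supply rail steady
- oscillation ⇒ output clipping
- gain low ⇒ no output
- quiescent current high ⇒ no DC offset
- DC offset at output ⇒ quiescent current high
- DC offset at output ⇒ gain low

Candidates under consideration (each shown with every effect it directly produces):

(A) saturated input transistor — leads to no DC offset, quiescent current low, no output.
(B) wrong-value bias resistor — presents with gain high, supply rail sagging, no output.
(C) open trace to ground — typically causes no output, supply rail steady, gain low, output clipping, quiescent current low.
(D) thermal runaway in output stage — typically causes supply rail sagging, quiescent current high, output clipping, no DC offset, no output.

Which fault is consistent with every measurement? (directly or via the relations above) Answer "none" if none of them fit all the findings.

none

For each candidate, compare predicted effects to what was observed:
(A) saturated input transistor — fails on quiescent current high, output clipping, supply rail steady (predicts quiescent current low, not quiescent current high)
(B) wrong-value bias resistor — no DC offset miss; quiescent current high miss; no output match; output clipping miss; supply rail steady miss
(C) open trace to ground — fails on no DC offset, quiescent current high (predicts quiescent current low, not quiescent current high)
(D) thermal runaway in output stage — fails on supply rail steady (predicts supply rail sagging, not supply rail steady)
No candidate is consistent with all observations.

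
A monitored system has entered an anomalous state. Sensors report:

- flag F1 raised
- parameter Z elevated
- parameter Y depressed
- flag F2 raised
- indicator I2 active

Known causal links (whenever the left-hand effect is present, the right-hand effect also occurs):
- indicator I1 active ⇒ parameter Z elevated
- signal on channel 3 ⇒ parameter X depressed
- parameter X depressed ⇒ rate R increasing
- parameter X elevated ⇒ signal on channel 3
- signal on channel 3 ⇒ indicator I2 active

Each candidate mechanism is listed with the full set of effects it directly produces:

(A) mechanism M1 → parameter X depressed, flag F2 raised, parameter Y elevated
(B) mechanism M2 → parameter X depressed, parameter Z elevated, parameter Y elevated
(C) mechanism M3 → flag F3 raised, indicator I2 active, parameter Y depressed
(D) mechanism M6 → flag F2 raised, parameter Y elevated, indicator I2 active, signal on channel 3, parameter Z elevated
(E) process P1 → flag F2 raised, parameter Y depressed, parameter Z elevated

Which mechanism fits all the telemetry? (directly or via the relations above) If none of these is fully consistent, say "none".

none

Testing each hypothesis:
(A) mechanism M1 — fails on flag F1 raised, parameter Z elevated, parameter Y depressed, indicator I2 active (predicts parameter Y elevated, not parameter Y depressed)
(B) mechanism M2 — fails on flag F1 raised, parameter Y depressed, flag F2 raised, indicator I2 active (predicts parameter Y elevated, not parameter Y depressed)
(C) mechanism M3 — does not account for flag F1 raised, parameter Z elevated, flag F2 raised
(D) mechanism M6 — flag F1 raised miss; parameter Z elevated match; parameter Y depressed miss; flag F2 raised match; indicator I2 active match
(E) process P1 — does not account for flag F1 raised, indicator I2 active
None of the listed candidates fits everything.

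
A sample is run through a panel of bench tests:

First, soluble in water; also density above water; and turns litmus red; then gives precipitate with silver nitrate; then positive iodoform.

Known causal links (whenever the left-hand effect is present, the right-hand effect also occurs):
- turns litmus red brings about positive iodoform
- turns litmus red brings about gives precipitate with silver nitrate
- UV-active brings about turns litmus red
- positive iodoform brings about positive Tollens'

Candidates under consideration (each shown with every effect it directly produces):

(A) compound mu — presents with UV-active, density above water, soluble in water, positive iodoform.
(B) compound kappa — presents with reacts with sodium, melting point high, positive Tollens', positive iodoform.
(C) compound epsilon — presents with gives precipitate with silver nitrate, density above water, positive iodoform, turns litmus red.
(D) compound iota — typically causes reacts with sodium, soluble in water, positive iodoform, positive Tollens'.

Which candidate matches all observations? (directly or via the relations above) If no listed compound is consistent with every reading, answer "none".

Per-candidate check:
(A) compound mu — soluble in water yes; density above water yes; turns litmus red yes (via UV-active → turns litmus red); gives precipitate with silver nitrate yes (via UV-active → turns litmus red → gives precipitate with silver nitrate); positive iodoform yes
(B) compound kappa — soluble in water NO; density above water NO; turns litmus red NO; gives precipitate with silver nitrate NO; positive iodoform yes
(C) compound epsilon — soluble in water NO; density above water yes; turns litmus red yes; gives precipitate with silver nitrate yes; positive iodoform yes
(D) compound iota — soluble in water yes; density above water NO; turns litmus red NO; gives precipitate with silver nitrate NO; positive iodoform yes
(A) is the only candidate with no mismatches.

A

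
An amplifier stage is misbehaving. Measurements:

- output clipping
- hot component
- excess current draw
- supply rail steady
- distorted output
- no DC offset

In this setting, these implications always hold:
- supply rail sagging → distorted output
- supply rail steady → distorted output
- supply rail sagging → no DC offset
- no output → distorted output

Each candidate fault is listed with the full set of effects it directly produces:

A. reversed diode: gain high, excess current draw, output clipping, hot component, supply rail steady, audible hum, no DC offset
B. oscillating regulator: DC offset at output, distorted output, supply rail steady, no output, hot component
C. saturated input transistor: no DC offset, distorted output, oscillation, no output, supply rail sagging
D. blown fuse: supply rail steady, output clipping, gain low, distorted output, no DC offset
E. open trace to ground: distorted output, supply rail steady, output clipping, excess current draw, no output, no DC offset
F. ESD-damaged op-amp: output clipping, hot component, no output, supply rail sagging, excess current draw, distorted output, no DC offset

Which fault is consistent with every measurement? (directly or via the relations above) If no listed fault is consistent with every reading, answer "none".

A

Checking each candidate against the observations:
(A) reversed diode — output clipping match; hot component match; excess current draw match; supply rail steady match; distorted output match (via supply rail steady → distorted output); no DC offset match
(B) oscillating regulator — output clipping miss; hot component match; excess current draw miss; supply rail steady match; distorted output match; no DC offset miss
(C) saturated input transistor — output clipping miss; hot component miss; excess current draw miss; supply rail steady miss; distorted output match; no DC offset match
(D) blown fuse — does not account for hot component, excess current draw
(E) open trace to ground — output clipping match; hot component miss; excess current draw match; supply rail steady match; distorted output match; no DC offset match
(F) ESD-damaged op-amp — fails on supply rail steady (predicts supply rail sagging, not supply rail steady)
Only (A) is consistent with every observation.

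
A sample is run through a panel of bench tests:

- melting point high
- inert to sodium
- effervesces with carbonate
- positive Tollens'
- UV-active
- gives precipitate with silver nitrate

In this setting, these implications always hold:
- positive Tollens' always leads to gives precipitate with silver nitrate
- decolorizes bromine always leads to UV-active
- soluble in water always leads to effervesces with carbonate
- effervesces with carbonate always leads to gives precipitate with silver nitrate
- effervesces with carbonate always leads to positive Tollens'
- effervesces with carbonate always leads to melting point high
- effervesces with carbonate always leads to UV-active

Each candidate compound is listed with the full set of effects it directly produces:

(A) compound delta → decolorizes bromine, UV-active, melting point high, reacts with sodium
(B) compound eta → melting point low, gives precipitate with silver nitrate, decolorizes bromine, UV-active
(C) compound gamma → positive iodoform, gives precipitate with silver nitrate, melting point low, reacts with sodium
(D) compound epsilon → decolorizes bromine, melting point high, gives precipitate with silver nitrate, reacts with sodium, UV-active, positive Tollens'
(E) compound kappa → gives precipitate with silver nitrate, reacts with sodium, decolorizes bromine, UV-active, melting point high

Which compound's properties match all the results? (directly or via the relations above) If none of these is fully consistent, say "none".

none

For each candidate, compare predicted effects to what was observed:
(A) compound delta — melting point high yes; inert to sodium NO; effervesces with carbonate NO; positive Tollens' NO; UV-active yes; gives precipitate with silver nitrate NO
(B) compound eta — melting point high NO; inert to sodium NO; effervesces with carbonate NO; positive Tollens' NO; UV-active yes; gives precipitate with silver nitrate yes
(C) compound gamma — fails on melting point high, inert to sodium, effervesces with carbonate, positive Tollens', UV-active (predicts melting point low, not melting point high; predicts reacts with sodium, not inert to sodium)
(D) compound epsilon — fails on inert to sodium, effervesces with carbonate (predicts reacts with sodium, not inert to sodium)
(E) compound kappa — melting point high yes; inert to sodium NO; effervesces with carbonate NO; positive Tollens' NO; UV-active yes; gives precipitate with silver nitrate yes
No candidate is consistent with all observations.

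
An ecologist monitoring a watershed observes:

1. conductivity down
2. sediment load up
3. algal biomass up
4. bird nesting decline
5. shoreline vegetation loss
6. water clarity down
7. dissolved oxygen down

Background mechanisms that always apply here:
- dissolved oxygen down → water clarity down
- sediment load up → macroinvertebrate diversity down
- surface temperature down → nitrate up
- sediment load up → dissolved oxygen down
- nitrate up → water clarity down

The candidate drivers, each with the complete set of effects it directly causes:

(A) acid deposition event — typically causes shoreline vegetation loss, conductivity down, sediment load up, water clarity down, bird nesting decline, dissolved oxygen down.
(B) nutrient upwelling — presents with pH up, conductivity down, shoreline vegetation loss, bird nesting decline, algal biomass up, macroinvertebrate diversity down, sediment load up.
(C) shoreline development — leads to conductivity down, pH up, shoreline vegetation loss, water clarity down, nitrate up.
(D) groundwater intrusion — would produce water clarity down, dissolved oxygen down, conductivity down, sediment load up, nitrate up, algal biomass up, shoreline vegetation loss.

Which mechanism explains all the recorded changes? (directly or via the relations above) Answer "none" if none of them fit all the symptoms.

B

Testing each hypothesis:
(A) acid deposition event — conductivity down yes; sediment load up yes; algal biomass up NO; bird nesting decline yes; shoreline vegetation loss yes; water clarity down yes; dissolved oxygen down yes
(B) nutrient upwelling — conductivity down yes; sediment load up yes; algal biomass up yes; bird nesting decline yes; shoreline vegetation loss yes; water clarity down yes (by sediment load up → dissolved oxygen down → water clarity down); dissolved oxygen down yes (by sediment load up → dissolved oxygen down)
(C) shoreline development — conductivity down yes; sediment load up NO; algal biomass up NO; bird nesting decline NO; shoreline vegetation loss yes; water clarity down yes; dissolved oxygen down NO
(D) groundwater intrusion — does not account for bird nesting decline
(B) alone accounts for all the evidence.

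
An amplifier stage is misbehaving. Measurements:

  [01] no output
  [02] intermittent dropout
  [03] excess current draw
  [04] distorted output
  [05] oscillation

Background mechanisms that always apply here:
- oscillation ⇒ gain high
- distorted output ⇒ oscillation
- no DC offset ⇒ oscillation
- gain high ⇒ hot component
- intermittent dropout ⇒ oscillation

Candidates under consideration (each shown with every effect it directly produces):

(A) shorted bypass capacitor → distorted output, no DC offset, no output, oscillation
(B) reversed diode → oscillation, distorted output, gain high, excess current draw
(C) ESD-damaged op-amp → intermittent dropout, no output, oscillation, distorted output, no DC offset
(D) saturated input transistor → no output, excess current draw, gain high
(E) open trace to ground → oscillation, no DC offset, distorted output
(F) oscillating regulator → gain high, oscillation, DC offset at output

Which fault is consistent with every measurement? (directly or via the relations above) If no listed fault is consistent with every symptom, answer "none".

Per-candidate check:
(A) shorted bypass capacitor — does not account for intermittent dropout, excess current draw
(B) reversed diode — no output miss; intermittent dropout miss; excess current draw match; distorted output match; oscillation match
(C) ESD-damaged op-amp — no output match; intermittent dropout match; excess current draw miss; distorted output match; oscillation match
(D) saturated input transistor — no output match; intermittent dropout miss; excess current draw match; distorted output miss; oscillation miss
(E) open trace to ground — does not account for no output, intermittent dropout, excess current draw
(F) oscillating regulator — does not account for no output, intermittent dropout, excess current draw, distorted output
Every candidate fails on at least one observation.

none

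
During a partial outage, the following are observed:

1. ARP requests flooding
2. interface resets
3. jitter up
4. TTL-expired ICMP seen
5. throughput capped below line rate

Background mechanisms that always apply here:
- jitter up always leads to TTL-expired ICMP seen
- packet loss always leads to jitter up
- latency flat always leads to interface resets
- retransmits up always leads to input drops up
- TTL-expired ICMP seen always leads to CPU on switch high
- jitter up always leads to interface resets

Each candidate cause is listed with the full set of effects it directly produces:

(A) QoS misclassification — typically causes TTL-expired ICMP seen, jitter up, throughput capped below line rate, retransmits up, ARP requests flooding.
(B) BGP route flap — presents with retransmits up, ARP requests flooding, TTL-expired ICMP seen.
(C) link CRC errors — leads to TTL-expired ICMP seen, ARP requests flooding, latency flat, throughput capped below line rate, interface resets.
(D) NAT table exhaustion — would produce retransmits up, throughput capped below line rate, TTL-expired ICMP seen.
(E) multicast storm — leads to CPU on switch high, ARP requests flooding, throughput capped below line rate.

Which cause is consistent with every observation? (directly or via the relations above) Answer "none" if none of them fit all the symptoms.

Testing each hypothesis:
(A) QoS misclassification — ARP requests flooding ✓; interface resets ✓ (via jitter up → interface resets); jitter up ✓; TTL-expired ICMP seen ✓; throughput capped below line rate ✓
(B) BGP route flap — does not account for interface resets, jitter up, throughput capped below line rate
(C) link CRC errors — ARP requests flooding ✓; interface resets ✓; jitter up ✗; TTL-expired ICMP seen ✓; throughput capped below line rate ✓
(D) NAT table exhaustion — ARP requests flooding ✗; interface resets ✗; jitter up ✗; TTL-expired ICMP seen ✓; throughput capped below line rate ✓
(E) multicast storm — does not account for interface resets, jitter up, TTL-expired ICMP seen
Only (A) is consistent with every observation.

A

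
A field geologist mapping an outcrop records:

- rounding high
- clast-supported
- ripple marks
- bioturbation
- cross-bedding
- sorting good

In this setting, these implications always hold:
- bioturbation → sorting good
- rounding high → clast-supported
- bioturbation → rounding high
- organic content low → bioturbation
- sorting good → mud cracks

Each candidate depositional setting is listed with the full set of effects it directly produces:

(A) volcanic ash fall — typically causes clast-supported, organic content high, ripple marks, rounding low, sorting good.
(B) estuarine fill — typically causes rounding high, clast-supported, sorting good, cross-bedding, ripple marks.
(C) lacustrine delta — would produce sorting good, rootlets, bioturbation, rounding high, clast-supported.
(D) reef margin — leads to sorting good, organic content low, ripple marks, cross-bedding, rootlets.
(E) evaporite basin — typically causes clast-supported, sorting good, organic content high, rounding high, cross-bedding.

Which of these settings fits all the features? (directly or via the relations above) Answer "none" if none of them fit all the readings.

Testing each hypothesis:
(A) volcanic ash fall — rounding high miss; clast-supported match; ripple marks match; bioturbation miss; cross-bedding miss; sorting good match
(B) estuarine fill — rounding high match; clast-supported match; ripple marks match; bioturbation miss; cross-bedding match; sorting good match
(C) lacustrine delta — does not account for ripple marks, cross-bedding
(D) reef margin — rounding high match (through organic content low → bioturbation → rounding high); clast-supported match (through organic content low → bioturbation → rounding high → clast-supported); ripple marks match; bioturbation match (through organic content low → bioturbation); cross-bedding match; sorting good match
(E) evaporite basin — does not account for ripple marks, bioturbation
(D) is the only candidate with no mismatches.

D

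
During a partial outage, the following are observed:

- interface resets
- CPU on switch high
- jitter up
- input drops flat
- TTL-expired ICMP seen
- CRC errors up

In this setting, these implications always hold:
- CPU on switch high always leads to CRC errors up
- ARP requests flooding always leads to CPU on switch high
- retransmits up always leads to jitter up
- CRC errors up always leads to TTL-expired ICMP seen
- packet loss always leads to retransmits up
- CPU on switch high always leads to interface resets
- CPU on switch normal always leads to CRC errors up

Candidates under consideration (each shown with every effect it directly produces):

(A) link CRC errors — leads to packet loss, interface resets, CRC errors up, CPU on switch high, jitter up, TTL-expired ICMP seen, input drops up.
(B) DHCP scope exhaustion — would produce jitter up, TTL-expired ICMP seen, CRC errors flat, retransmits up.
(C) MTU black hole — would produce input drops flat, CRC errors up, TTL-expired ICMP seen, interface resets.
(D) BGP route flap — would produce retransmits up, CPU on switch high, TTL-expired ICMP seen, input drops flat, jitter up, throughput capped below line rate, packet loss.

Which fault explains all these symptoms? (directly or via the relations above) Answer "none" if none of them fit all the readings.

D

Testing each hypothesis:
(A) link CRC errors — fails on input drops flat (predicts input drops up, not input drops flat)
(B) DHCP scope exhaustion — interface resets -; CPU on switch high -; jitter up +; input drops flat -; TTL-expired ICMP seen +; CRC errors up -
(C) MTU black hole — does not account for CPU on switch high, jitter up
(D) BGP route flap — interface resets + (through CPU on switch high → interface resets); CPU on switch high +; jitter up +; input drops flat +; TTL-expired ICMP seen +; CRC errors up + (through CPU on switch high → CRC errors up)
(D) is the only candidate with no mismatches.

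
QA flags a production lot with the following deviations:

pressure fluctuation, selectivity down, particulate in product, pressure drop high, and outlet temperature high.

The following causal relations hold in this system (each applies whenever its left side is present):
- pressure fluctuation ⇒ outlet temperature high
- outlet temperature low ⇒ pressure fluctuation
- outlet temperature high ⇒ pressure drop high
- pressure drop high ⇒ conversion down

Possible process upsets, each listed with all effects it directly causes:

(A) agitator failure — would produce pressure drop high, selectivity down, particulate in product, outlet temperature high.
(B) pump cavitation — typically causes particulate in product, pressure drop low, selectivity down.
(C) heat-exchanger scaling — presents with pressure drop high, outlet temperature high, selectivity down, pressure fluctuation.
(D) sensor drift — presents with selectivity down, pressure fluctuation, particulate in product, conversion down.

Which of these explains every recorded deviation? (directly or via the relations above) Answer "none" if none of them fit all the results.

Per-candidate check:
(A) agitator failure — does not account for pressure fluctuation
(B) pump cavitation — fails on pressure fluctuation, pressure drop high, outlet temperature high (predicts pressure drop low, not pressure drop high)
(C) heat-exchanger scaling — does not account for particulate in product
(D) sensor drift — pressure fluctuation match; selectivity down match; particulate in product match; pressure drop high match (via pressure fluctuation → outlet temperature high → pressure drop high); outlet temperature high match (via pressure fluctuation → outlet temperature high)
(D) alone accounts for all the evidence.

D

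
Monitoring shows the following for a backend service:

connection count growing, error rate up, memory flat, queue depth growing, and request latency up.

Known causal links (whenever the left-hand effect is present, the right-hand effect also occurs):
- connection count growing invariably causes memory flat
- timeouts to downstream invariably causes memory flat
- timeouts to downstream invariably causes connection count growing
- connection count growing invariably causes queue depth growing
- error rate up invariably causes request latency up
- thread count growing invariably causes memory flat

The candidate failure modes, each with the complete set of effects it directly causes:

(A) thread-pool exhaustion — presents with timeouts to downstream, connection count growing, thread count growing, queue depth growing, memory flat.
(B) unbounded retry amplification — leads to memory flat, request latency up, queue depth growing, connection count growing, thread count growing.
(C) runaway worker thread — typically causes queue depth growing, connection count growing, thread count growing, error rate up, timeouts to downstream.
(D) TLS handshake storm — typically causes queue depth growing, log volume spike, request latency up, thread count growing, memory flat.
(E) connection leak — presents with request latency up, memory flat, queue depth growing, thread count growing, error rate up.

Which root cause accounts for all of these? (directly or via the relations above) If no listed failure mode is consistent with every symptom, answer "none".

Testing each hypothesis:
(A) thread-pool exhaustion — does not account for error rate up, request latency up
(B) unbounded retry amplification — does not account for error rate up
(C) runaway worker thread — connection count growing ✓; error rate up ✓; memory flat ✓ (via timeouts to downstream → memory flat); queue depth growing ✓; request latency up ✓ (via error rate up → request latency up)
(D) TLS handshake storm — connection count growing ✗; error rate up ✗; memory flat ✓; queue depth growing ✓; request latency up ✓
(E) connection leak — connection count growing ✗; error rate up ✓; memory flat ✓; queue depth growing ✓; request latency up ✓
(C) alone accounts for all the evidence.

C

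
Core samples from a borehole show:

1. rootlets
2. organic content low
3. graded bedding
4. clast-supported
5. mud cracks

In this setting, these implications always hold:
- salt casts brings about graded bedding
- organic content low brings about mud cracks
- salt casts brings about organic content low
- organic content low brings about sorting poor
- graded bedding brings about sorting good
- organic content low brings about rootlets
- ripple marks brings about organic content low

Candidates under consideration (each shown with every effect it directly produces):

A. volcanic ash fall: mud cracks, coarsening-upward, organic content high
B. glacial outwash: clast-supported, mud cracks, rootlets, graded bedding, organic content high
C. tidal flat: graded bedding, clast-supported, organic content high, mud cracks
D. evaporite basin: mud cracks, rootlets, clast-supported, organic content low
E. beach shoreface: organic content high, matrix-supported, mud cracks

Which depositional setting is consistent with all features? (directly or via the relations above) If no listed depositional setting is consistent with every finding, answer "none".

Checking each candidate against the observations:
(A) volcanic ash fall — fails on rootlets, organic content low, graded bedding, clast-supported (predicts organic content high, not organic content low)
(B) glacial outwash — rootlets match; organic content low miss; graded bedding match; clast-supported match; mud cracks match
(C) tidal flat — fails on rootlets, organic content low (predicts organic content high, not organic content low)
(D) evaporite basin — rootlets match; organic content low match; graded bedding miss; clast-supported match; mud cracks match
(E) beach shoreface — fails on rootlets, organic content low, graded bedding, clast-supported (predicts organic content high, not organic content low; predicts matrix-supported, not clast-supported)
No candidate is consistent with all observations.

none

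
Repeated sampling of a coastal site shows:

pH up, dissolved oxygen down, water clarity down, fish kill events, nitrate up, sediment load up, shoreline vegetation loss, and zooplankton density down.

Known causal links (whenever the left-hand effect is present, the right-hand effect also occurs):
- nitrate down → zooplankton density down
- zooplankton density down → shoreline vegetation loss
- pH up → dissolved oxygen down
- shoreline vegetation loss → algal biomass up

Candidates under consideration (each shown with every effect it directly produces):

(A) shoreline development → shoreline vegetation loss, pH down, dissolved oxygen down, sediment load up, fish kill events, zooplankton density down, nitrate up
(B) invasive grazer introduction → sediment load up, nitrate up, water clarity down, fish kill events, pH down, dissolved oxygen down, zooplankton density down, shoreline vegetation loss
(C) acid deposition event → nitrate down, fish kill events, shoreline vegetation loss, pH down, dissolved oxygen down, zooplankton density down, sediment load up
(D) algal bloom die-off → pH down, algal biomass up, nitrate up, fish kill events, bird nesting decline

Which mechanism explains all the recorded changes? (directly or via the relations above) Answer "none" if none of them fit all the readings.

none

Checking each candidate against the observations:
(A) shoreline development — pH up miss; dissolved oxygen down match; water clarity down miss; fish kill events match; nitrate up match; sediment load up match; shoreline vegetation loss match; zooplankton density down match
(B) invasive grazer introduction — fails on pH up (predicts pH down, not pH up)
(C) acid deposition event — fails on pH up, water clarity down, nitrate up (predicts pH down, not pH up; predicts nitrate down, not nitrate up)
(D) algal bloom die-off — fails on pH up, dissolved oxygen down, water clarity down, sediment load up, shoreline vegetation loss, zooplankton density down (predicts pH down, not pH up)
Every candidate fails on at least one observation.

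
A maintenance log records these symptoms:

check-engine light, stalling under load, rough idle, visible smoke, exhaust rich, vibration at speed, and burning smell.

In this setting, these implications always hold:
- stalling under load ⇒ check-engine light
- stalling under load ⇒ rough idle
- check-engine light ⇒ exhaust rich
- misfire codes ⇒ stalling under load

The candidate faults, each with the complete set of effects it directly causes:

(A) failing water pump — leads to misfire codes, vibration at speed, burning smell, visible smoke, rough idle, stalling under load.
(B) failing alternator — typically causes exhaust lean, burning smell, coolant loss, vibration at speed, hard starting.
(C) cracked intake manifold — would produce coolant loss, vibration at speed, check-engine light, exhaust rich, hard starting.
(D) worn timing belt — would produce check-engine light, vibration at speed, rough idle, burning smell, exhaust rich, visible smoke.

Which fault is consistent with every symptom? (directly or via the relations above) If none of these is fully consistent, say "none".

A

Testing each hypothesis:
(A) failing water pump — check-engine light + (by stalling under load → check-engine light); stalling under load +; rough idle +; visible smoke +; exhaust rich + (by stalling under load → check-engine light → exhaust rich); vibration at speed +; burning smell +
(B) failing alternator — fails on check-engine light, stalling under load, rough idle, visible smoke, exhaust rich (predicts exhaust lean, not exhaust rich)
(C) cracked intake manifold — check-engine light +; stalling under load -; rough idle -; visible smoke -; exhaust rich +; vibration at speed +; burning smell -
(D) worn timing belt — check-engine light +; stalling under load -; rough idle +; visible smoke +; exhaust rich +; vibration at speed +; burning smell +
Only (A) is consistent with every observation.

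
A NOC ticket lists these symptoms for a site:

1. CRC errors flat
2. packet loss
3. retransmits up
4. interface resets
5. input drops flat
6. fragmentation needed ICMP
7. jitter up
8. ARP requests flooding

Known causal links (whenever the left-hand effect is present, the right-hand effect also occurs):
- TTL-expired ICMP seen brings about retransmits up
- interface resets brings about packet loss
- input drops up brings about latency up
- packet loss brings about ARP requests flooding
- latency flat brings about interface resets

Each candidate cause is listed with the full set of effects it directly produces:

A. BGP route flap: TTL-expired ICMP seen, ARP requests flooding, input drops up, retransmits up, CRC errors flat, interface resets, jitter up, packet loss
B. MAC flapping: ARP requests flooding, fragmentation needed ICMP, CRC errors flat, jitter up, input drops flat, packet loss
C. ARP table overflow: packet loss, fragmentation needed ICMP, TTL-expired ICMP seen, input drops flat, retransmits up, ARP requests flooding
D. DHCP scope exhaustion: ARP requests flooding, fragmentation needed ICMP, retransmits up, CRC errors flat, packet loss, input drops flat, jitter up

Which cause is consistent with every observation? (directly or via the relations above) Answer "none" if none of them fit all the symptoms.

none

Per-candidate check:
(A) BGP route flap — fails on input drops flat, fragmentation needed ICMP (predicts input drops up, not input drops flat)
(B) MAC flapping — does not account for retransmits up, interface resets
(C) ARP table overflow — CRC errors flat miss; packet loss match; retransmits up match; interface resets miss; input drops flat match; fragmentation needed ICMP match; jitter up miss; ARP requests flooding match
(D) DHCP scope exhaustion — does not account for interface resets
Every candidate fails on at least one observation.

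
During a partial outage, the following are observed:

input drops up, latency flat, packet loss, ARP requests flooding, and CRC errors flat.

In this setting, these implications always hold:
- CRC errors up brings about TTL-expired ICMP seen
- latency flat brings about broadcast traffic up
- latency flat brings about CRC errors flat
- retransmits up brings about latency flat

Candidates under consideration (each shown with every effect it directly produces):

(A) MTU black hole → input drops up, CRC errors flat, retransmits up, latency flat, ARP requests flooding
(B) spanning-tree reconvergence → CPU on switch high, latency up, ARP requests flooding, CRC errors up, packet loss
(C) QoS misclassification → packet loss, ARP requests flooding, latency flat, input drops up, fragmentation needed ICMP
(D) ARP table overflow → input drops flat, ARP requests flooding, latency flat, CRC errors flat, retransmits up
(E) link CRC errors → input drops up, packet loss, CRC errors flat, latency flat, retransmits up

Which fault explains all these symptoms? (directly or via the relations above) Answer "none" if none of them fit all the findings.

Checking each candidate against the observations:
(A) MTU black hole — does not account for packet loss
(B) spanning-tree reconvergence — input drops up miss; latency flat miss; packet loss match; ARP requests flooding match; CRC errors flat miss
(C) QoS misclassification — input drops up match; latency flat match; packet loss match; ARP requests flooding match; CRC errors flat match (via latency flat → CRC errors flat)
(D) ARP table overflow — input drops up miss; latency flat match; packet loss miss; ARP requests flooding match; CRC errors flat match
(E) link CRC errors — input drops up match; latency flat match; packet loss match; ARP requests flooding miss; CRC errors flat match
Only (C) is consistent with every observation.

C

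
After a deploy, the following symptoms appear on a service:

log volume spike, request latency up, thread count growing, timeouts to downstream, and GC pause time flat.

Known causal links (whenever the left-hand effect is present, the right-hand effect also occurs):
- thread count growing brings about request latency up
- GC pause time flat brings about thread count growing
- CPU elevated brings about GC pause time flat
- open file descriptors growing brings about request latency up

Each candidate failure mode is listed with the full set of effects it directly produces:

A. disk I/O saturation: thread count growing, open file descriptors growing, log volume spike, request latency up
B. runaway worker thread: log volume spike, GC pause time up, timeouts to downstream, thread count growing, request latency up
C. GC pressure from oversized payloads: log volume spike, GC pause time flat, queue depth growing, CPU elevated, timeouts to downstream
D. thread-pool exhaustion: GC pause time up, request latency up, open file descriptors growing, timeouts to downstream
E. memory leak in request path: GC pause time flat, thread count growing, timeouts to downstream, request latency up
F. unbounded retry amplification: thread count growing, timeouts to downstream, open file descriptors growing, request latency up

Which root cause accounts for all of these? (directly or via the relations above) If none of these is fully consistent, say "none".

Checking each candidate against the observations:
(A) disk I/O saturation — does not account for timeouts to downstream, GC pause time flat
(B) runaway worker thread — log volume spike +; request latency up +; thread count growing +; timeouts to downstream +; GC pause time flat -
(C) GC pressure from oversized payloads — accounts for every observation (request latency up through GC pause time flat → thread count growing → request latency up)
(D) thread-pool exhaustion — log volume spike -; request latency up +; thread count growing -; timeouts to downstream +; GC pause time flat -
(E) memory leak in request path — log volume spike -; request latency up +; thread count growing +; timeouts to downstream +; GC pause time flat +
(F) unbounded retry amplification — log volume spike -; request latency up +; thread count growing +; timeouts to downstream +; GC pause time flat -
(C) is the only candidate with no mismatches.

C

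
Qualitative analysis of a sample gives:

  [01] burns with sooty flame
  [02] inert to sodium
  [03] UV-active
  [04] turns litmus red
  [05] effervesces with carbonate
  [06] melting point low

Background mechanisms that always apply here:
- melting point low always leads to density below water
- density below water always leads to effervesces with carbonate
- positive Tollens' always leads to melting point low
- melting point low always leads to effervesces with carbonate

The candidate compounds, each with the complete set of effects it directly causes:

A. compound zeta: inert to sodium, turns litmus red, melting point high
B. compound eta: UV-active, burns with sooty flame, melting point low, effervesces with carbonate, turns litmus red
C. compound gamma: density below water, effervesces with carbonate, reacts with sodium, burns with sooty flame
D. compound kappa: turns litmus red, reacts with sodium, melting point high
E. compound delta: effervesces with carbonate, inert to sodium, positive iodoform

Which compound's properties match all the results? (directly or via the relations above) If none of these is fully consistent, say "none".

Checking each candidate against the observations:
(A) compound zeta — fails on burns with sooty flame, UV-active, effervesces with carbonate, melting point low (predicts melting point high, not melting point low)
(B) compound eta — does not account for inert to sodium
(C) compound gamma — fails on inert to sodium, UV-active, turns litmus red, melting point low (predicts reacts with sodium, not inert to sodium)
(D) compound kappa — fails on burns with sooty flame, inert to sodium, UV-active, effervesces with carbonate, melting point low (predicts reacts with sodium, not inert to sodium; predicts melting point high, not melting point low)
(E) compound delta — burns with sooty flame -; inert to sodium +; UV-active -; turns litmus red -; effervesces with carbonate +; melting point low -
No candidate is consistent with all observations.

none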